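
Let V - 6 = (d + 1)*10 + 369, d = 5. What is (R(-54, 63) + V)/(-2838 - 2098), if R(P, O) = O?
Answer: -249/2468 ≈ -0.10089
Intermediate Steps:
V = 435 (V = 6 + ((5 + 1)*10 + 369) = 6 + (6*10 + 369) = 6 + (60 + 369) = 6 + 429 = 435)
(R(-54, 63) + V)/(-2838 - 2098) = (63 + 435)/(-2838 - 2098) = 498/(-4936) = 498*(-1/4936) = -249/2468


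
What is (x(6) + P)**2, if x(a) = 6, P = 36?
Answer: 1764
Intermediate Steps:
(x(6) + P)**2 = (6 + 36)**2 = 42**2 = 1764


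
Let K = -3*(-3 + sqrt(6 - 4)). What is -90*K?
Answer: -810 + 270*sqrt(2) ≈ -428.16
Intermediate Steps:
K = 9 - 3*sqrt(2) (K = -3*(-3 + sqrt(2)) = 9 - 3*sqrt(2) ≈ 4.7574)
-90*K = -90*(9 - 3*sqrt(2)) = -810 + 270*sqrt(2)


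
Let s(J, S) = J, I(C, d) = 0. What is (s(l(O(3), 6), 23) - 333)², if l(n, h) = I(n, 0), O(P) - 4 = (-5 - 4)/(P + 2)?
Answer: 110889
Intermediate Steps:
O(P) = 4 - 9/(2 + P) (O(P) = 4 + (-5 - 4)/(P + 2) = 4 - 9/(2 + P))
l(n, h) = 0
(s(l(O(3), 6), 23) - 333)² = (0 - 333)² = (-333)² = 110889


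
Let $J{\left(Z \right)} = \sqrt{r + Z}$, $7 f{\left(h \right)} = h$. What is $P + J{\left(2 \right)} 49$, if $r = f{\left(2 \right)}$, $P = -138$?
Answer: $-138 + 28 \sqrt{7} \approx -63.919$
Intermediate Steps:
$f{\left(h \right)} = \frac{h}{7}$
$r = \frac{2}{7}$ ($r = \frac{1}{7} \cdot 2 = \frac{2}{7} \approx 0.28571$)
$J{\left(Z \right)} = \sqrt{\frac{2}{7} + Z}$
$P + J{\left(2 \right)} 49 = -138 + \frac{\sqrt{14 + 49 \cdot 2}}{7} \cdot 49 = -138 + \frac{\sqrt{14 + 98}}{7} \cdot 49 = -138 + \frac{\sqrt{112}}{7} \cdot 49 = -138 + \frac{4 \sqrt{7}}{7} \cdot 49 = -138 + 28 \sqrt{7}$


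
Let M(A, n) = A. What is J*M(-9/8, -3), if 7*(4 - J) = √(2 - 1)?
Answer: -243/56 ≈ -4.3393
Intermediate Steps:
J = 27/7 (J = 4 - √(2 - 1)/7 = 4 - √1/7 = 4 - ⅐*1 = 4 - ⅐ = 27/7 ≈ 3.8571)
J*M(-9/8, -3) = 27*(-9/8)/7 = 27*(-9*⅛)/7 = (27/7)*(-9/8) = -243/56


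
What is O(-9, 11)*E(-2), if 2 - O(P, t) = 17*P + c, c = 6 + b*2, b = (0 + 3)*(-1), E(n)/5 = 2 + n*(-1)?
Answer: 3100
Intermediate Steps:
E(n) = 10 - 5*n (E(n) = 5*(2 + n*(-1)) = 5*(2 - n) = 10 - 5*n)
b = -3 (b = 3*(-1) = -3)
c = 0 (c = 6 - 3*2 = 6 - 6 = 0)
O(P, t) = 2 - 17*P (O(P, t) = 2 - (17*P + 0) = 2 - 17*P)
O(-9, 11)*E(-2) = (2 - 17*(-9))*(10 - 5*(-2)) = (2 + 153)*(10 + 10) = 155*20 = 3100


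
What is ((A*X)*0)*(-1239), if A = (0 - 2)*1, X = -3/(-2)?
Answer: 0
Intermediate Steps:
X = 3/2 (X = -3*(-1/2) = 3/2 ≈ 1.5000)
A = -2 (A = -2*1 = -2)
((A*X)*0)*(-1239) = (-2*3/2*0)*(-1239) = -3*0*(-1239) = 0*(-1239) = 0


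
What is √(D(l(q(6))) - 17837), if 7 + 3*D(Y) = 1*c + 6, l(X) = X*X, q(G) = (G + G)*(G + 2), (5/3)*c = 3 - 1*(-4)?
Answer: I*√4013085/15 ≈ 133.55*I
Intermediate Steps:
c = 21/5 (c = 3*(3 - 1*(-4))/5 = 3*(3 + 4)/5 = (⅗)*7 = 21/5 ≈ 4.2000)
q(G) = 2*G*(2 + G) (q(G) = (2*G)*(2 + G) = 2*G*(2 + G))
l(X) = X²
D(Y) = 16/15 (D(Y) = -7/3 + (1*(21/5) + 6)/3 = -7/3 + (21/5 + 6)/3 = -7/3 + (⅓)*(51/5) = -7/3 + 17/5 = 16/15)
√(D(l(q(6))) - 17837) = √(16/15 - 17837) = √(-267539/15) = I*√4013085/15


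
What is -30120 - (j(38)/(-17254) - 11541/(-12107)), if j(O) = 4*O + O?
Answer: -3146044734722/104447089 ≈ -30121.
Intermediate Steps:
j(O) = 5*O
-30120 - (j(38)/(-17254) - 11541/(-12107)) = -30120 - ((5*38)/(-17254) - 11541/(-12107)) = -30120 - (190*(-1/17254) - 11541*(-1/12107)) = -30120 - (-95/8627 + 11541/12107) = -30120 - 1*98414042/104447089 = -30120 - 98414042/104447089 = -3146044734722/104447089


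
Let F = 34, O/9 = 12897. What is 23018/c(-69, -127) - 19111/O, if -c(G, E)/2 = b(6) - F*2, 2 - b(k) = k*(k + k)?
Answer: 444415613/5339358 ≈ 83.234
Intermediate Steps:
b(k) = 2 - 2*k**2 (b(k) = 2 - k*(k + k) = 2 - k*2*k = 2 - 2*k**2)
O = 116073 (O = 9*12897 = 116073)
c(G, E) = 276 (c(G, E) = -2*((2 - 2*6**2) - 34*2) = -2*((2 - 2*36) - 1*68) = -2*((2 - 72) - 68) = -2*(-70 - 68) = -2*(-138) = 276)
23018/c(-69, -127) - 19111/O = 23018/276 - 19111/116073 = 23018*(1/276) - 19111*1/116073 = 11509/138 - 19111/116073 = 444415613/5339358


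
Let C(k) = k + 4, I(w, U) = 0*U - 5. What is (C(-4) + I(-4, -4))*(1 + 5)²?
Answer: -180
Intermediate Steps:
I(w, U) = -5 (I(w, U) = 0 - 5 = -5)
C(k) = 4 + k
(C(-4) + I(-4, -4))*(1 + 5)² = ((4 - 4) - 5)*(1 + 5)² = (0 - 5)*6² = -5*36 = -180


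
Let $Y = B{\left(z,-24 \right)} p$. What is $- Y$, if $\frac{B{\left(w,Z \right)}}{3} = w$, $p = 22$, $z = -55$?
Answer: $3630$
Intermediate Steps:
$B{\left(w,Z \right)} = 3 w$
$Y = -3630$ ($Y = 3 \left(-55\right) 22 = \left(-165\right) 22 = -3630$)
$- Y = \left(-1\right) \left(-3630\right) = 3630$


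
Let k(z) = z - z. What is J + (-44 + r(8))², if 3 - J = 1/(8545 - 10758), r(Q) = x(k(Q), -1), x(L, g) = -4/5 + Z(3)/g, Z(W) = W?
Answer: 126574773/55325 ≈ 2287.8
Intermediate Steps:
k(z) = 0
x(L, g) = -⅘ + 3/g (x(L, g) = -4/5 + 3/g = -4*⅕ + 3/g = -⅘ + 3/g)
r(Q) = -19/5 (r(Q) = -⅘ + 3/(-1) = -⅘ + 3*(-1) = -⅘ - 3 = -19/5)
J = 6640/2213 (J = 3 - 1/(8545 - 10758) = 3 - 1/(-2213) = 3 - 1*(-1/2213) = 3 + 1/2213 = 6640/2213 ≈ 3.0005)
J + (-44 + r(8))² = 6640/2213 + (-44 - 19/5)² = 6640/2213 + (-239/5)² = 6640/2213 + 57121/25 = 126574773/55325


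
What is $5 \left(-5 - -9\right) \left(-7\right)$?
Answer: $-140$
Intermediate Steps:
$5 \left(-5 - -9\right) \left(-7\right) = 5 \left(-5 + 9\right) \left(-7\right) = 5 \cdot 4 \left(-7\right) = 20 \left(-7\right) = -140$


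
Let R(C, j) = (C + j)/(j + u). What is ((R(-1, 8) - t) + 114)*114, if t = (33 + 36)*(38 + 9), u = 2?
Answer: -1783131/5 ≈ -3.5663e+5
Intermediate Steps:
R(C, j) = (C + j)/(2 + j) (R(C, j) = (C + j)/(j + 2) = (C + j)/(2 + j))
t = 3243 (t = 69*47 = 3243)
((R(-1, 8) - t) + 114)*114 = (((-1 + 8)/(2 + 8) - 1*3243) + 114)*114 = ((7/10 - 3243) + 114)*114 = (-32423/10 + 114)*114 = -31283/10*114 = -1783131/5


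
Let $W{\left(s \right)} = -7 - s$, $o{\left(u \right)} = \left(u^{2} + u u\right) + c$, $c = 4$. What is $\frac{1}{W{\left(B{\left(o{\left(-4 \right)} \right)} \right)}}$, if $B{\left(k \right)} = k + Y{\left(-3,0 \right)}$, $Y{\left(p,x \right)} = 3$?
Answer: $- \frac{1}{46} \approx -0.021739$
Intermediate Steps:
$o{\left(u \right)} = 4 + 2 u^{2}$ ($o{\left(u \right)} = \left(u^{2} + u u\right) + 4 = \left(u^{2} + u^{2}\right) + 4 = 2 u^{2} + 4 = 4 + 2 u^{2}$)
$B{\left(k \right)} = 3 + k$ ($B{\left(k \right)} = k + 3 = 3 + k$)
$\frac{1}{W{\left(B{\left(o{\left(-4 \right)} \right)} \right)}} = \frac{1}{-7 - \left(3 + \left(4 + 2 \left(-4\right)^{2}\right)\right)} = \frac{1}{-7 - \left(3 + \left(4 + 2 \cdot 16\right)\right)} = \frac{1}{-7 - \left(3 + \left(4 + 32\right)\right)} = \frac{1}{-7 - \left(3 + 36\right)} = \frac{1}{-7 - 39} = \frac{1}{-46} = - \frac{1}{46}$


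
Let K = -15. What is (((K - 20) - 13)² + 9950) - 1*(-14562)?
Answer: 26816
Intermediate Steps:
(((K - 20) - 13)² + 9950) - 1*(-14562) = (((-15 - 20) - 13)² + 9950) - 1*(-14562) = ((-35 - 13)² + 9950) + 14562 = ((-48)² + 9950) + 14562 = (2304 + 9950) + 14562 = 12254 + 14562 = 26816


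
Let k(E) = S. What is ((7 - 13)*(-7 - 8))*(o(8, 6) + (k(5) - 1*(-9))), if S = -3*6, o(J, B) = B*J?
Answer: 3510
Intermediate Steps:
S = -18
k(E) = -18
((7 - 13)*(-7 - 8))*(o(8, 6) + (k(5) - 1*(-9))) = ((7 - 13)*(-7 - 8))*(6*8 + (-18 - 1*(-9))) = (-6*(-15))*(48 + (-18 + 9)) = 90*(48 - 9) = 90*39 = 3510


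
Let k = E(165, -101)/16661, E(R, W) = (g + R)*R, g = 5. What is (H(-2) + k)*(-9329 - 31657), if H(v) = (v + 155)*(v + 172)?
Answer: -17762539730760/16661 ≈ -1.0661e+9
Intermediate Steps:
H(v) = (155 + v)*(172 + v)
E(R, W) = R*(5 + R) (E(R, W) = (5 + R)*R = R*(5 + R))
k = 28050/16661 (k = (165*(5 + 165))/16661 = (165*170)*(1/16661) = 28050*(1/16661) = 28050/16661 ≈ 1.6836)
(H(-2) + k)*(-9329 - 31657) = ((26660 + (-2)**2 + 327*(-2)) + 28050/16661)*(-9329 - 31657) = ((26660 + 4 - 654) + 28050/16661)*(-40986) = (26010 + 28050/16661)*(-40986) = (433380660/16661)*(-40986) = -17762539730760/16661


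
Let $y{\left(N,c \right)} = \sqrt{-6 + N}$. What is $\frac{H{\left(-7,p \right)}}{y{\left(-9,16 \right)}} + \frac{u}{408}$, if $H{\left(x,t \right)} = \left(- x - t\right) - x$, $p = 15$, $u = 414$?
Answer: $\frac{69}{68} + \frac{i \sqrt{15}}{15} \approx 1.0147 + 0.2582 i$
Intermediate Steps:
$H{\left(x,t \right)} = - t - 2 x$ ($H{\left(x,t \right)} = \left(- t - x\right) - x = - t - 2 x$)
$\frac{H{\left(-7,p \right)}}{y{\left(-9,16 \right)}} + \frac{u}{408} = \frac{\left(-1\right) 15 - -14}{\sqrt{-6 - 9}} + \frac{414}{408} = \frac{-15 + 14}{\sqrt{-15}} + 414 \cdot \frac{1}{408} = - \frac{1}{i \sqrt{15}} + \frac{69}{68} = - \frac{\left(-1\right) i \sqrt{15}}{15} + \frac{69}{68} = \frac{i \sqrt{15}}{15} + \frac{69}{68} = \frac{69}{68} + \frac{i \sqrt{15}}{15}$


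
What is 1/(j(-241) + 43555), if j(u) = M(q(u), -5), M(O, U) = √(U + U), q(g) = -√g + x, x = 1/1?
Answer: 8711/379407607 - I*√10/1897038035 ≈ 2.2959e-5 - 1.667e-9*I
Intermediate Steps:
x = 1
q(g) = 1 - √g (q(g) = -√g + 1 = 1 - √g)
M(O, U) = √2*√U (M(O, U) = √(2*U) = √2*√U)
j(u) = I*√10 (j(u) = √2*√(-5) = √2*(I*√5) = I*√10)
1/(j(-241) + 43555) = 1/(I*√10 + 43555) = 1/(43555 + I*√10)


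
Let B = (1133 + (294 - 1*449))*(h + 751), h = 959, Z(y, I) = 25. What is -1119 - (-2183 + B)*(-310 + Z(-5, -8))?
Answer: 476005026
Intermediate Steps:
B = 1672380 (B = (1133 + (294 - 1*449))*(959 + 751) = (1133 + (294 - 449))*1710 = (1133 - 155)*1710 = 978*1710 = 1672380)
-1119 - (-2183 + B)*(-310 + Z(-5, -8)) = -1119 - (-2183 + 1672380)*(-310 + 25) = -1119 - 1670197*(-285) = -1119 - 1*(-476006145) = -1119 + 476006145 = 476005026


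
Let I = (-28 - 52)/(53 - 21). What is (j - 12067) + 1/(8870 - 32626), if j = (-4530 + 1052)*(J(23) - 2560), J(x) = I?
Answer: 211435716847/23756 ≈ 8.9003e+6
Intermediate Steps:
I = -5/2 (I = -80/32 = -80*1/32 = -5/2 ≈ -2.5000)
J(x) = -5/2
j = 8912375 (j = (-4530 + 1052)*(-5/2 - 2560) = -3478*(-5125/2) = 8912375)
(j - 12067) + 1/(8870 - 32626) = (8912375 - 12067) + 1/(8870 - 32626) = 8900308 + 1/(-23756) = 8900308 - 1/23756 = 211435716847/23756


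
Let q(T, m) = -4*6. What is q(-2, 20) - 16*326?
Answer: -5240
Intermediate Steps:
q(T, m) = -24
q(-2, 20) - 16*326 = -24 - 16*326 = -24 - 5216 = -5240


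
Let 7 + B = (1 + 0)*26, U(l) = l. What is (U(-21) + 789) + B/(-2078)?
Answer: 1595885/2078 ≈ 767.99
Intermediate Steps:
B = 19 (B = -7 + (1 + 0)*26 = -7 + 1*26 = -7 + 26 = 19)
(U(-21) + 789) + B/(-2078) = (-21 + 789) + 19/(-2078) = 768 + 19*(-1/2078) = 768 - 19/2078 = 1595885/2078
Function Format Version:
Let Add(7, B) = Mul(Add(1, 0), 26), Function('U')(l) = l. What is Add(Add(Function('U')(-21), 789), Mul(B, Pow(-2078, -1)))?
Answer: Rational(1595885, 2078) ≈ 767.99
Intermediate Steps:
B = 19 (B = Add(-7, Mul(Add(1, 0), 26)) = Add(-7, Mul(1, 26)) = Add(-7, 26) = 19)
Add(Add(Function('U')(-21), 789), Mul(B, Pow(-2078, -1))) = Add(Add(-21, 789), Mul(19, Pow(-2078, -1))) = Add(768, Mul(19, Rational(-1, 2078))) = Add(768, Rational(-19, 2078)) = Rational(1595885, 2078)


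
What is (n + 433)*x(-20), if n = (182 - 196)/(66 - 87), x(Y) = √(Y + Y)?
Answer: 2602*I*√10/3 ≈ 2742.8*I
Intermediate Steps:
x(Y) = √2*√Y (x(Y) = √(2*Y) = √2*√Y)
n = ⅔ (n = -14/(-21) = -14*(-1/21) = ⅔ ≈ 0.66667)
(n + 433)*x(-20) = (⅔ + 433)*(√2*√(-20)) = 1301*(√2*(2*I*√5))/3 = 1301*(2*I*√10)/3 = 2602*I*√10/3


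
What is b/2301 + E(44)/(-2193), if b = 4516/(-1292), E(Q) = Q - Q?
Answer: -1129/743223 ≈ -0.0015191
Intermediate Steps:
E(Q) = 0
b = -1129/323 (b = 4516*(-1/1292) = -1129/323 ≈ -3.4954)
b/2301 + E(44)/(-2193) = -1129/323/2301 + 0/(-2193) = -1129/323*1/2301 + 0*(-1/2193) = -1129/743223 + 0 = -1129/743223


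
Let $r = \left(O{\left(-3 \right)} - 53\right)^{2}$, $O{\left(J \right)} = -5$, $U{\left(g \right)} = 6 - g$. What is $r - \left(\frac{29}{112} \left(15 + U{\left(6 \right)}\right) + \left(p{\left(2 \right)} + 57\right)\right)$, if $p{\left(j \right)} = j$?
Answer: $\frac{369725}{112} \approx 3301.1$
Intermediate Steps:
$r = 3364$ ($r = \left(-5 - 53\right)^{2} = \left(-58\right)^{2} = 3364$)
$r - \left(\frac{29}{112} \left(15 + U{\left(6 \right)}\right) + \left(p{\left(2 \right)} + 57\right)\right) = 3364 - \left(\frac{29}{112} \left(15 + \left(6 - 6\right)\right) + \left(2 + 57\right)\right) = 3364 - \left(29 \cdot \frac{1}{112} \left(15 + \left(6 - 6\right)\right) + 59\right) = 3364 - \left(\frac{29 \left(15 + 0\right)}{112} + 59\right) = 3364 - \left(\frac{29}{112} \cdot 15 + 59\right) = 3364 - \left(\frac{435}{112} + 59\right) = 3364 - \frac{7043}{112} = \frac{369725}{112}$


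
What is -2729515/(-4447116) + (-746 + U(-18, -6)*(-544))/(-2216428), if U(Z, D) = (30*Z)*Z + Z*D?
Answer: 7457323577767/2464178105412 ≈ 3.0263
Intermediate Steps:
U(Z, D) = 30*Z**2 + D*Z
-2729515/(-4447116) + (-746 + U(-18, -6)*(-544))/(-2216428) = -2729515/(-4447116) + (-746 - 18*(-6 + 30*(-18))*(-544))/(-2216428) = -2729515*(-1/4447116) + (-746 - 18*(-6 - 540)*(-544))*(-1/2216428) = 2729515/4447116 + (-746 - 18*(-546)*(-544))*(-1/2216428) = 2729515/4447116 + (-746 + 9828*(-544))*(-1/2216428) = 2729515/4447116 + (-746 - 5346432)*(-1/2216428) = 2729515/4447116 - 5347178*(-1/2216428) = 2729515/4447116 + 2673589/1108214 = 7457323577767/2464178105412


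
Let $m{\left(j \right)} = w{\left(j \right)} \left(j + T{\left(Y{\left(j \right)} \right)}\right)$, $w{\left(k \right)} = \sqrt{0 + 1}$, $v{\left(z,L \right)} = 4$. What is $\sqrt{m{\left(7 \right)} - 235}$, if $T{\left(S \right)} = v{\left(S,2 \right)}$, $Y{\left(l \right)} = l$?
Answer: $4 i \sqrt{14} \approx 14.967 i$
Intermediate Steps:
$T{\left(S \right)} = 4$
$w{\left(k \right)} = 1$ ($w{\left(k \right)} = \sqrt{1} = 1$)
$m{\left(j \right)} = 4 + j$ ($m{\left(j \right)} = 1 \left(j + 4\right) = 1 \left(4 + j\right) = 4 + j$)
$\sqrt{m{\left(7 \right)} - 235} = \sqrt{\left(4 + 7\right) - 235} = \sqrt{11 - 235} = \sqrt{-224} = 4 i \sqrt{14}$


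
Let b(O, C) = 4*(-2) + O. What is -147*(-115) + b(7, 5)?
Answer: 16904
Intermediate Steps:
b(O, C) = -8 + O
-147*(-115) + b(7, 5) = -147*(-115) + (-8 + 7) = 16905 - 1 = 16904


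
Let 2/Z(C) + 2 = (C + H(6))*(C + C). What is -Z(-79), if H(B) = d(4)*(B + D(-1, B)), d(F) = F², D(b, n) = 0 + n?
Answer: 1/8928 ≈ 0.00011201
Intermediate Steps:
D(b, n) = n
H(B) = 32*B (H(B) = 4²*(B + B) = 16*(2*B) = 32*B)
Z(C) = 2/(-2 + 2*C*(192 + C)) (Z(C) = 2/(-2 + (C + 32*6)*(C + C)) = 2/(-2 + (C + 192)*(2*C)) = 2/(-2 + (192 + C)*(2*C)) = 2/(-2 + 2*C*(192 + C)))
-Z(-79) = -1/(-1 + (-79)² + 192*(-79)) = -1/(-1 + 6241 - 15168) = -1/(-8928) = -1*(-1/8928) = 1/8928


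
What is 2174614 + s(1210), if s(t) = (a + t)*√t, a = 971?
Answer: 2174614 + 23991*√10 ≈ 2.2505e+6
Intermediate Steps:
s(t) = √t*(971 + t) (s(t) = (971 + t)*√t = √t*(971 + t))
2174614 + s(1210) = 2174614 + √1210*(971 + 1210) = 2174614 + (11*√10)*2181 = 2174614 + 23991*√10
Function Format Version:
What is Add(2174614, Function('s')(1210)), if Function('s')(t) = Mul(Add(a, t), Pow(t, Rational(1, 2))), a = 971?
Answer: Add(2174614, Mul(23991, Pow(10, Rational(1, 2)))) ≈ 2.2505e+6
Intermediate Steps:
Function('s')(t) = Mul(Pow(t, Rational(1, 2)), Add(971, t)) (Function('s')(t) = Mul(Add(971, t), Pow(t, Rational(1, 2))) = Mul(Pow(t, Rational(1, 2)), Add(971, t)))
Add(2174614, Function('s')(1210)) = Add(2174614, Mul(Pow(1210, Rational(1, 2)), Add(971, 1210))) = Add(2174614, Mul(Mul(11, Pow(10, Rational(1, 2))), 2181)) = Add(2174614, Mul(23991, Pow(10, Rational(1, 2))))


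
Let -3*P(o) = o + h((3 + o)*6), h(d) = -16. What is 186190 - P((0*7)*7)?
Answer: 558554/3 ≈ 1.8618e+5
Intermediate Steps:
P(o) = 16/3 - o/3 (P(o) = -(o - 16)/3 = -(-16 + o)/3 = 16/3 - o/3)
186190 - P((0*7)*7) = 186190 - (16/3 - 0*7*7/3) = 186190 - (16/3 - 0*7) = 186190 - (16/3 - ⅓*0) = 186190 - (16/3 + 0) = 186190 - 1*16/3 = 186190 - 16/3 = 558554/3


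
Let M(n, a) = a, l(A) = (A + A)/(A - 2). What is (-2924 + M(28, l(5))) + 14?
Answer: -8720/3 ≈ -2906.7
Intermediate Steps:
l(A) = 2*A/(-2 + A) (l(A) = (2*A)/(-2 + A) = 2*A/(-2 + A))
(-2924 + M(28, l(5))) + 14 = (-2924 + 2*5/(-2 + 5)) + 14 = (-2924 + 2*5/3) + 14 = (-2924 + 2*5*(⅓)) + 14 = (-2924 + 10/3) + 14 = -8762/3 + 14 = -8720/3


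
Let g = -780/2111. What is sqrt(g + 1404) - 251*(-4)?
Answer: 1004 + 2*sqrt(1563757026)/2111 ≈ 1041.5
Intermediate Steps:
g = -780/2111 (g = -780*1/2111 = -780/2111 ≈ -0.36949)
sqrt(g + 1404) - 251*(-4) = sqrt(-780/2111 + 1404) - 251*(-4) = sqrt(2963064/2111) - 1*(-1004) = 2*sqrt(1563757026)/2111 + 1004 = 1004 + 2*sqrt(1563757026)/2111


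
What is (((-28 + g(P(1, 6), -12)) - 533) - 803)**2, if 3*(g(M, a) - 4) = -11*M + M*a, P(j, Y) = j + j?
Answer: 17023876/9 ≈ 1.8915e+6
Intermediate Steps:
P(j, Y) = 2*j
g(M, a) = 4 - 11*M/3 + M*a/3 (g(M, a) = 4 + (-11*M + M*a)/3 = 4 + (-11*M/3 + M*a/3) = 4 - 11*M/3 + M*a/3)
(((-28 + g(P(1, 6), -12)) - 533) - 803)**2 = (((-28 + (4 - 22/3 + (1/3)*(2*1)*(-12))) - 533) - 803)**2 = (((-28 + (4 - 11/3*2 + (1/3)*2*(-12))) - 533) - 803)**2 = (((-28 + (4 - 22/3 - 8)) - 533) - 803)**2 = (((-28 - 34/3) - 533) - 803)**2 = ((-118/3 - 533) - 803)**2 = (-1717/3 - 803)**2 = (-4126/3)**2 = 17023876/9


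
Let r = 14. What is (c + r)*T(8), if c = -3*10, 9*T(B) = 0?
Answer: 0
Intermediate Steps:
T(B) = 0 (T(B) = (⅑)*0 = 0)
c = -30
(c + r)*T(8) = (-30 + 14)*0 = -16*0 = 0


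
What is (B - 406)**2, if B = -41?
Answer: 199809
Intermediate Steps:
(B - 406)**2 = (-41 - 406)**2 = (-447)**2 = 199809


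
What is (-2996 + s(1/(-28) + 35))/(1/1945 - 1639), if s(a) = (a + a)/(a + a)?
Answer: 5825275/3187854 ≈ 1.8273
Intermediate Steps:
s(a) = 1 (s(a) = (2*a)/((2*a)) = (2*a)*(1/(2*a)) = 1)
(-2996 + s(1/(-28) + 35))/(1/1945 - 1639) = (-2996 + 1)/(1/1945 - 1639) = -2995/(1/1945 - 1639) = -2995/(-3187854/1945) = -2995*(-1945/3187854) = 5825275/3187854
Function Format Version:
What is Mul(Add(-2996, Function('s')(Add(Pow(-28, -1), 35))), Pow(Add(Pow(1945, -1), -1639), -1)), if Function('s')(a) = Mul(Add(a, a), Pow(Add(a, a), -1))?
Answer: Rational(5825275, 3187854) ≈ 1.8273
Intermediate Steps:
Function('s')(a) = 1 (Function('s')(a) = Mul(Mul(2, a), Pow(Mul(2, a), -1)) = Mul(Mul(2, a), Mul(Rational(1, 2), Pow(a, -1))) = 1)
Mul(Add(-2996, Function('s')(Add(Pow(-28, -1), 35))), Pow(Add(Pow(1945, -1), -1639), -1)) = Mul(Add(-2996, 1), Pow(Add(Pow(1945, -1), -1639), -1)) = Mul(-2995, Pow(Add(Rational(1, 1945), -1639), -1)) = Mul(-2995, Pow(Rational(-3187854, 1945), -1)) = Mul(-2995, Rational(-1945, 3187854)) = Rational(5825275, 3187854)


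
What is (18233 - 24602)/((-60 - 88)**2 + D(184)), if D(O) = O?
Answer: -579/2008 ≈ -0.28835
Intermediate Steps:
(18233 - 24602)/((-60 - 88)**2 + D(184)) = (18233 - 24602)/((-60 - 88)**2 + 184) = -6369/((-148)**2 + 184) = -6369/(21904 + 184) = -6369/22088 = -6369*1/22088 = -579/2008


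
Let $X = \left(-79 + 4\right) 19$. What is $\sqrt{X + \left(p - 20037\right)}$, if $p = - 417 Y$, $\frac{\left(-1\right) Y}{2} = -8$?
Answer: $3 i \sqrt{3126} \approx 167.73 i$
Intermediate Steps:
$Y = 16$ ($Y = \left(-2\right) \left(-8\right) = 16$)
$X = -1425$ ($X = \left(-75\right) 19 = -1425$)
$p = -6672$ ($p = \left(-417\right) 16 = -6672$)
$\sqrt{X + \left(p - 20037\right)} = \sqrt{-1425 - 26709} = \sqrt{-28134} = 3 i \sqrt{3126}$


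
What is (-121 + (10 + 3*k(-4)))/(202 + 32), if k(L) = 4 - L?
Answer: -29/78 ≈ -0.37179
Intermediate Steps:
(-121 + (10 + 3*k(-4)))/(202 + 32) = (-121 + (10 + 3*(4 - 1*(-4))))/(202 + 32) = (-121 + (10 + 3*(4 + 4)))/234 = (-121 + (10 + 3*8))*(1/234) = (-121 + (10 + 24))*(1/234) = (-121 + 34)*(1/234) = -87*1/234 = -29/78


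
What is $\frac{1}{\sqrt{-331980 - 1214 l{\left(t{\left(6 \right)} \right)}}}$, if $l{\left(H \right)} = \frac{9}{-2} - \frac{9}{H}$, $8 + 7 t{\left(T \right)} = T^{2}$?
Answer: $- \frac{i \sqrt{1295142}}{647571} \approx - 0.0017574 i$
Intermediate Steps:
$t{\left(T \right)} = - \frac{8}{7} + \frac{T^{2}}{7}$
$l{\left(H \right)} = - \frac{9}{2} - \frac{9}{H}$ ($l{\left(H \right)} = 9 \left(- \frac{1}{2}\right) - \frac{9}{H} = - \frac{9}{2} - \frac{9}{H}$)
$\frac{1}{\sqrt{-331980 - 1214 l{\left(t{\left(6 \right)} \right)}}} = \frac{1}{\sqrt{-331980 - 1214 \left(- \frac{9}{2} - \frac{9}{- \frac{8}{7} + \frac{6^{2}}{7}}\right)}} = \frac{1}{\sqrt{-331980 - 1214 \left(- \frac{9}{2} - \frac{9}{- \frac{8}{7} + \frac{1}{7} \cdot 36}\right)}} = \frac{1}{\sqrt{-331980 - 1214 \left(- \frac{9}{2} - \frac{9}{- \frac{8}{7} + \frac{36}{7}}\right)}} = \frac{1}{\sqrt{-331980 - 1214 \left(- \frac{9}{2} - \frac{9}{4}\right)}} = \frac{1}{\sqrt{-331980 - - \frac{16389}{2}}} = \frac{1}{\sqrt{-331980 + \frac{16389}{2}}} = \frac{1}{\sqrt{- \frac{647571}{2}}} = \frac{1}{\frac{1}{2} i \sqrt{1295142}} = - \frac{i \sqrt{1295142}}{647571}$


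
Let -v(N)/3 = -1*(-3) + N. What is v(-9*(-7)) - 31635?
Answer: -31833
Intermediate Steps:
v(N) = -9 - 3*N (v(N) = -3*(-1*(-3) + N) = -3*(3 + N) = -9 - 3*N)
v(-9*(-7)) - 31635 = (-9 - (-27)*(-7)) - 31635 = (-9 - 3*63) - 31635 = (-9 - 189) - 31635 = -198 - 31635 = -31833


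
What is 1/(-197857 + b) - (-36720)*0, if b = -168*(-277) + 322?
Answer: -1/150999 ≈ -6.6226e-6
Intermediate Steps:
b = 46858 (b = 46536 + 322 = 46858)
1/(-197857 + b) - (-36720)*0 = 1/(-197857 + 46858) - (-36720)*0 = 1/(-150999) - 1*0 = -1/150999 + 0 = -1/150999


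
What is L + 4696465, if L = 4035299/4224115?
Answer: 19838412288774/4224115 ≈ 4.6965e+6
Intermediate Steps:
L = 4035299/4224115 (L = 4035299*(1/4224115) = 4035299/4224115 ≈ 0.95530)
L + 4696465 = 4035299/4224115 + 4696465 = 19838412288774/4224115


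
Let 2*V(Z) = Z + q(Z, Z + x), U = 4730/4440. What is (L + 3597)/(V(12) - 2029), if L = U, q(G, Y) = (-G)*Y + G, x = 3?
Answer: -1597541/935508 ≈ -1.7077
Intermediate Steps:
q(G, Y) = G - G*Y (q(G, Y) = -G*Y + G = G - G*Y)
U = 473/444 (U = 4730*(1/4440) = 473/444 ≈ 1.0653)
V(Z) = Z/2 + Z*(-2 - Z)/2 (V(Z) = (Z + Z*(1 - (Z + 3)))/2 = (Z + Z*(1 - (3 + Z)))/2 = (Z + Z*(1 + (-3 - Z)))/2 = (Z + Z*(-2 - Z))/2 = Z/2 + Z*(-2 - Z)/2)
L = 473/444 ≈ 1.0653
(L + 3597)/(V(12) - 2029) = (473/444 + 3597)/((½)*12*(-1 - 1*12) - 2029) = 1597541/(444*((½)*12*(-1 - 12) - 2029)) = 1597541/(444*((½)*12*(-13) - 2029)) = 1597541/(444*(-78 - 2029)) = (1597541/444)/(-2107) = (1597541/444)*(-1/2107) = -1597541/935508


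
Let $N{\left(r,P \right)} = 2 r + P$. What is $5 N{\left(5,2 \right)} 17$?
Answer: $1020$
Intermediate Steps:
$N{\left(r,P \right)} = P + 2 r$
$5 N{\left(5,2 \right)} 17 = 5 \left(2 + 2 \cdot 5\right) 17 = 5 \left(2 + 10\right) 17 = 5 \cdot 12 \cdot 17 = 60 \cdot 17 = 1020$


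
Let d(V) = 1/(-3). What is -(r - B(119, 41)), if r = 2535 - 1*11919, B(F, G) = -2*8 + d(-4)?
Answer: 28103/3 ≈ 9367.7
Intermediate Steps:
d(V) = -1/3
B(F, G) = -49/3 (B(F, G) = -2*8 - 1/3 = -16 - 1/3 = -49/3)
r = -9384 (r = 2535 - 11919 = -9384)
-(r - B(119, 41)) = -(-9384 - 1*(-49/3)) = -(-9384 + 49/3) = -1*(-28103/3) = 28103/3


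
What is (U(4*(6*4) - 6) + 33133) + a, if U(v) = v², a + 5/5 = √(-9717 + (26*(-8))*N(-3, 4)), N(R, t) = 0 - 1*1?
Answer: 41232 + I*√9509 ≈ 41232.0 + 97.514*I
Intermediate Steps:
N(R, t) = -1 (N(R, t) = 0 - 1 = -1)
a = -1 + I*√9509 (a = -1 + √(-9717 + (26*(-8))*(-1)) = -1 + √(-9717 - 208*(-1)) = -1 + √(-9717 + 208) = -1 + √(-9509) = -1 + I*√9509 ≈ -1.0 + 97.514*I)
(U(4*(6*4) - 6) + 33133) + a = ((4*(6*4) - 6)² + 33133) + (-1 + I*√9509) = ((4*24 - 6)² + 33133) + (-1 + I*√9509) = ((96 - 6)² + 33133) + (-1 + I*√9509) = (90² + 33133) + (-1 + I*√9509) = (8100 + 33133) + (-1 + I*√9509) = 41233 + (-1 + I*√9509) = 41232 + I*√9509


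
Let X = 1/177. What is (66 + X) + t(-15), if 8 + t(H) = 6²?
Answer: 16639/177 ≈ 94.006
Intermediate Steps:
t(H) = 28 (t(H) = -8 + 6² = -8 + 36 = 28)
X = 1/177 ≈ 0.0056497
(66 + X) + t(-15) = (66 + 1/177) + 28 = 11683/177 + 28 = 16639/177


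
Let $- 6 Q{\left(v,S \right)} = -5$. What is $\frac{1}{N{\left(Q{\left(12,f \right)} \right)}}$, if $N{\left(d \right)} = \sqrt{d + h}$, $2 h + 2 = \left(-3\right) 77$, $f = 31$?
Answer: $- \frac{i \sqrt{1041}}{347} \approx - 0.092981 i$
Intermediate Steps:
$Q{\left(v,S \right)} = \frac{5}{6}$ ($Q{\left(v,S \right)} = \left(- \frac{1}{6}\right) \left(-5\right) = \frac{5}{6}$)
$h = - \frac{233}{2}$ ($h = -1 + \frac{\left(-3\right) 77}{2} = -1 + \frac{1}{2} \left(-231\right) = -1 - \frac{231}{2} = - \frac{233}{2} \approx -116.5$)
$N{\left(d \right)} = \sqrt{- \frac{233}{2} + d}$ ($N{\left(d \right)} = \sqrt{d - \frac{233}{2}} = \sqrt{- \frac{233}{2} + d}$)
$\frac{1}{N{\left(Q{\left(12,f \right)} \right)}} = \frac{1}{\frac{1}{2} \sqrt{-466 + 4 \cdot \frac{5}{6}}} = \frac{1}{\frac{1}{2} \sqrt{-466 + \frac{10}{3}}} = \frac{1}{\frac{1}{2} \sqrt{- \frac{1388}{3}}} = \frac{1}{\frac{1}{2} \frac{2 i \sqrt{1041}}{3}} = \frac{1}{\frac{1}{3} i \sqrt{1041}} = - \frac{i \sqrt{1041}}{347}$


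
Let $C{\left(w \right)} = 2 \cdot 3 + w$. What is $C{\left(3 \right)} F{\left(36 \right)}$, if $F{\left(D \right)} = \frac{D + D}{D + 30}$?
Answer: $\frac{108}{11} \approx 9.8182$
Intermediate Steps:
$F{\left(D \right)} = \frac{2 D}{30 + D}$
$C{\left(w \right)} = 6 + w$
$C{\left(3 \right)} F{\left(36 \right)} = \left(6 + 3\right) 2 \cdot 36 \frac{1}{30 + 36} = 9 \cdot 2 \cdot 36 \cdot \frac{1}{66} = 9 \cdot \frac{12}{11} = \frac{108}{11}$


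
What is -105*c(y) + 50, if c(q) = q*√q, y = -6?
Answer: 50 + 630*I*√6 ≈ 50.0 + 1543.2*I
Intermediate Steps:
c(q) = q^(3/2)
-105*c(y) + 50 = -(-630)*I*√6 + 50 = 630*I*√6 + 50 = 50 + 630*I*√6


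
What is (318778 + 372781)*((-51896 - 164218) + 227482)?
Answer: 7861642712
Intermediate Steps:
(318778 + 372781)*((-51896 - 164218) + 227482) = 691559*(-216114 + 227482) = 691559*11368 = 7861642712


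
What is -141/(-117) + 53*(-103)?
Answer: -212854/39 ≈ -5457.8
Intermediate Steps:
-141/(-117) + 53*(-103) = -141*(-1/117) - 5459 = 47/39 - 5459 = -212854/39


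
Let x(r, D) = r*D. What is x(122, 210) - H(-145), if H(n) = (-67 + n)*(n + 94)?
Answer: 14808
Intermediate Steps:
H(n) = (-67 + n)*(94 + n)
x(r, D) = D*r
x(122, 210) - H(-145) = 210*122 - (-6298 + (-145)**2 + 27*(-145)) = 25620 - (-6298 + 21025 - 3915) = 25620 - 1*10812 = 25620 - 10812 = 14808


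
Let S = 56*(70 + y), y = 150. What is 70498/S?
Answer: 35249/6160 ≈ 5.7222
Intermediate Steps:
S = 12320 (S = 56*(70 + 150) = 56*220 = 12320)
70498/S = 70498/12320 = 70498*(1/12320) = 35249/6160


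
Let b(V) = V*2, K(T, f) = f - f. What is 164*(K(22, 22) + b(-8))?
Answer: -2624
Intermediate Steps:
K(T, f) = 0
b(V) = 2*V
164*(K(22, 22) + b(-8)) = 164*(0 + 2*(-8)) = 164*(0 - 16) = 164*(-16) = -2624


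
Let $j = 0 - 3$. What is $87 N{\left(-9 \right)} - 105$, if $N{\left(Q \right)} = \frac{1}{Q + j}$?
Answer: $- \frac{449}{4} \approx -112.25$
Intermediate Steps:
$j = -3$
$N{\left(Q \right)} = \frac{1}{-3 + Q}$ ($N{\left(Q \right)} = \frac{1}{Q - 3} = \frac{1}{-3 + Q}$)
$87 N{\left(-9 \right)} - 105 = \frac{87}{-3 - 9} - 105 = \frac{87}{-12} - 105 = 87 \left(- \frac{1}{12}\right) - 105 = - \frac{29}{4} - 105 = - \frac{449}{4}$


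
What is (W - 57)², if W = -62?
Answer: 14161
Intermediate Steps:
(W - 57)² = (-62 - 57)² = (-119)² = 14161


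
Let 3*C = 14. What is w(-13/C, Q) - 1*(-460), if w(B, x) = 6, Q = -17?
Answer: 466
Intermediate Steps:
C = 14/3 (C = (1/3)*14 = 14/3 ≈ 4.6667)
w(-13/C, Q) - 1*(-460) = 6 - 1*(-460) = 6 + 460 = 466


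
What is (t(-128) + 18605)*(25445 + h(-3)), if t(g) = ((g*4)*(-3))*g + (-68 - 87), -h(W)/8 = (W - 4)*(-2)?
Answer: -4513276614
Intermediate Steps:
h(W) = -64 + 16*W (h(W) = -8*(W - 4)*(-2) = -8*(-4 + W)*(-2) = -8*(8 - 2*W) = -64 + 16*W)
t(g) = -155 - 12*g² (t(g) = ((4*g)*(-3))*g - 155 = (-12*g)*g - 155 = -12*g² - 155 = -155 - 12*g²)
(t(-128) + 18605)*(25445 + h(-3)) = ((-155 - 12*(-128)²) + 18605)*(25445 + (-64 + 16*(-3))) = ((-155 - 12*16384) + 18605)*(25445 + (-64 - 48)) = ((-155 - 196608) + 18605)*(25445 - 112) = (-196763 + 18605)*25333 = -178158*25333 = -4513276614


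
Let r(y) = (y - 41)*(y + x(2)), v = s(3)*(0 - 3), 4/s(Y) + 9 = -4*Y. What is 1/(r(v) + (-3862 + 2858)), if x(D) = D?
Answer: -49/54290 ≈ -0.00090256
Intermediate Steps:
s(Y) = 4/(-9 - 4*Y)
v = 4/7 (v = (-4/(9 + 4*3))*(0 - 3) = -4/(9 + 12)*(-3) = -4/21*(-3) = 4/7 ≈ 0.57143)
r(y) = (-41 + y)*(2 + y) (r(y) = (y - 41)*(y + 2) = (-41 + y)*(2 + y))
1/(r(v) + (-3862 + 2858)) = 1/((-82 + (4/7)² - 39*4/7) + (-3862 + 2858)) = 1/((-82 + 16/49 - 156/7) - 1004) = 1/(-5094/49 - 1004) = 1/(-54290/49) = -49/54290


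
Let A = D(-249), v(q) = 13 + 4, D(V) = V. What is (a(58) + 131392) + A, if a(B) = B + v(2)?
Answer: 131218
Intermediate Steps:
v(q) = 17
A = -249
a(B) = 17 + B (a(B) = B + 17 = 17 + B)
(a(58) + 131392) + A = ((17 + 58) + 131392) - 249 = (75 + 131392) - 249 = 131467 - 249 = 131218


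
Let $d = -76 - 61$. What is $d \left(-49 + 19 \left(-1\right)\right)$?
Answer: $9316$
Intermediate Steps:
$d = -137$ ($d = -76 - 61 = -137$)
$d \left(-49 + 19 \left(-1\right)\right) = - 137 \left(-49 + 19 \left(-1\right)\right) = - 137 \left(-49 - 19\right) = \left(-137\right) \left(-68\right) = 9316$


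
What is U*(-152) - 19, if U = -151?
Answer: 22933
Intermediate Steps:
U*(-152) - 19 = -151*(-152) - 19 = 22952 - 19 = 22933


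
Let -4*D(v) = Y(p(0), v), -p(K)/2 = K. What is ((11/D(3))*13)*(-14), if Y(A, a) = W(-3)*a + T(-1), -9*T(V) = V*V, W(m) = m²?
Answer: 3276/11 ≈ 297.82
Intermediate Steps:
T(V) = -V²/9 (T(V) = -V*V/9 = -V²/9)
p(K) = -2*K
Y(A, a) = -⅑ + 9*a (Y(A, a) = (-3)²*a - ⅑*(-1)² = 9*a - ⅑*1 = 9*a - ⅑ = -⅑ + 9*a)
D(v) = 1/36 - 9*v/4 (D(v) = -(-⅑ + 9*v)/4 = 1/36 - 9*v/4)
((11/D(3))*13)*(-14) = ((11/(1/36 - 9/4*3))*13)*(-14) = ((11/(1/36 - 27/4))*13)*(-14) = ((11/(-121/18))*13)*(-14) = ((11*(-18/121))*13)*(-14) = -18/11*13*(-14) = -234/11*(-14) = 3276/11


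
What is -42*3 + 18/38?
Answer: -2385/19 ≈ -125.53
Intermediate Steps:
-42*3 + 18/38 = -126 + 18*(1/38) = -126 + 9/19 = -2385/19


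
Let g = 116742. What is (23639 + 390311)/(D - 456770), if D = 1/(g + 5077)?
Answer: -50426975050/55643264629 ≈ -0.90625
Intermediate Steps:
D = 1/121819 (D = 1/(116742 + 5077) = 1/121819 ≈ 8.2089e-6)
(23639 + 390311)/(D - 456770) = (23639 + 390311)/(1/121819 - 456770) = 413950/(-55643264629/121819) = 413950*(-121819/55643264629) = -50426975050/55643264629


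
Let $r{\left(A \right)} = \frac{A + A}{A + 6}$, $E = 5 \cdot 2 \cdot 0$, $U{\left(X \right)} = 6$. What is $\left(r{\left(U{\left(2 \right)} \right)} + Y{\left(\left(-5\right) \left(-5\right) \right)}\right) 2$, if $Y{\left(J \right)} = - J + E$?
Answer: $-48$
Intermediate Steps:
$E = 0$ ($E = 10 \cdot 0 = 0$)
$r{\left(A \right)} = \frac{2 A}{6 + A}$
$Y{\left(J \right)} = - J$ ($Y{\left(J \right)} = - J + 0 = - J$)
$\left(r{\left(U{\left(2 \right)} \right)} + Y{\left(\left(-5\right) \left(-5\right) \right)}\right) 2 = \left(2 \cdot 6 \frac{1}{6 + 6} - \left(-5\right) \left(-5\right)\right) 2 = \left(2 \cdot 6 \cdot \frac{1}{12} - 25\right) 2 = \left(1 - 25\right) 2 = \left(-24\right) 2 = -48$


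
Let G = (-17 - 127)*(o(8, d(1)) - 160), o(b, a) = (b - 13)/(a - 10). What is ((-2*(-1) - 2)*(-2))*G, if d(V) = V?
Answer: 0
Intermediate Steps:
o(b, a) = (-13 + b)/(-10 + a)
G = 22960 (G = (-17 - 127)*((-13 + 8)/(-10 + 1) - 160) = -144*(-5/(-9) - 160) = -144*(-1/9*(-5) - 160) = -144*(5/9 - 160) = -144*(-1435/9) = 22960)
((-2*(-1) - 2)*(-2))*G = ((-2*(-1) - 2)*(-2))*22960 = ((2 - 2)*(-2))*22960 = (0*(-2))*22960 = 0*22960 = 0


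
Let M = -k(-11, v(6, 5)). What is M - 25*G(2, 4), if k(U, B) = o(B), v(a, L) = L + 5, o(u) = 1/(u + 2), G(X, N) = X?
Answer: -601/12 ≈ -50.083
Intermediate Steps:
o(u) = 1/(2 + u)
v(a, L) = 5 + L
k(U, B) = 1/(2 + B)
M = -1/12 (M = -1/(2 + (5 + 5)) = -1/(2 + 10) = -1/12 ≈ -0.083333)
M - 25*G(2, 4) = -1/12 - 25*2 = -1/12 - 50 = -601/12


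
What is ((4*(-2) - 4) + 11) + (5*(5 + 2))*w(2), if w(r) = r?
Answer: 69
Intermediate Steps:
((4*(-2) - 4) + 11) + (5*(5 + 2))*w(2) = ((4*(-2) - 4) + 11) + (5*(5 + 2))*2 = ((-8 - 4) + 11) + (5*7)*2 = (-12 + 11) + 35*2 = -1 + 70 = 69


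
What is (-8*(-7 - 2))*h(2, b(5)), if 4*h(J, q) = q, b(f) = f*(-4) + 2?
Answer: -324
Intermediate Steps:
b(f) = 2 - 4*f (b(f) = -4*f + 2 = 2 - 4*f)
h(J, q) = q/4
(-8*(-7 - 2))*h(2, b(5)) = (-8*(-7 - 2))*((2 - 4*5)/4) = (-8*(-9))*((2 - 20)/4) = 72*((1/4)*(-18)) = 72*(-9/2) = -324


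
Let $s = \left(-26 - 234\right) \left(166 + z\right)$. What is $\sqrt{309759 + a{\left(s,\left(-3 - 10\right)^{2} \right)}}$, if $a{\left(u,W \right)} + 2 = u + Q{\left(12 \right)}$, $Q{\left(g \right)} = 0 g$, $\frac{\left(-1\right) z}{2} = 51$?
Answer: $\sqrt{293117} \approx 541.4$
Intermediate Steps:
$z = -102$ ($z = \left(-2\right) 51 = -102$)
$s = -16640$ ($s = \left(-26 - 234\right) \left(166 - 102\right) = \left(-260\right) 64 = -16640$)
$Q{\left(g \right)} = 0$
$a{\left(u,W \right)} = -2 + u$ ($a{\left(u,W \right)} = -2 + \left(u + 0\right) = -2 + u$)
$\sqrt{309759 + a{\left(s,\left(-3 - 10\right)^{2} \right)}} = \sqrt{309759 - 16642} = \sqrt{293117}$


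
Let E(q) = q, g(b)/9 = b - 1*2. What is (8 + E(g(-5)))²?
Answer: 3025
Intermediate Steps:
g(b) = -18 + 9*b (g(b) = 9*(b - 1*2) = 9*(b - 2) = 9*(-2 + b) = -18 + 9*b)
(8 + E(g(-5)))² = (8 + (-18 + 9*(-5)))² = (8 + (-18 - 45))² = (8 - 63)² = (-55)² = 3025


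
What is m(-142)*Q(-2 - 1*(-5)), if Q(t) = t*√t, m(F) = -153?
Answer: -459*√3 ≈ -795.01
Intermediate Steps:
Q(t) = t^(3/2)
m(-142)*Q(-2 - 1*(-5)) = -153*(-2 - 1*(-5))^(3/2) = -153*(-2 + 5)^(3/2) = -459*√3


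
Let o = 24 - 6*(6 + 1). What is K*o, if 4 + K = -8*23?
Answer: 3384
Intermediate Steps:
K = -188 (K = -4 - 8*23 = -4 - 184 = -188)
o = -18 (o = 24 - 6*7 = 24 - 1*42 = 24 - 42 = -18)
K*o = -188*(-18) = 3384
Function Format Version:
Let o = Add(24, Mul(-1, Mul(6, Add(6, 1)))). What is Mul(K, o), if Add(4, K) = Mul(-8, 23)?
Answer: 3384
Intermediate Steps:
K = -188 (K = Add(-4, Mul(-8, 23)) = Add(-4, -184) = -188)
o = -18 (o = Add(24, Mul(-1, Mul(6, 7))) = Add(24, Mul(-1, 42)) = Add(24, -42) = -18)
Mul(K, o) = Mul(-188, -18) = 3384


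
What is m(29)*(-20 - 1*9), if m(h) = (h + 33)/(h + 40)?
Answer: -1798/69 ≈ -26.058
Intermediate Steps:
m(h) = (33 + h)/(40 + h)
m(29)*(-20 - 1*9) = ((33 + 29)/(40 + 29))*(-20 - 1*9) = (62/69)*(-20 - 9) = ((1/69)*62)*(-29) = (62/69)*(-29) = -1798/69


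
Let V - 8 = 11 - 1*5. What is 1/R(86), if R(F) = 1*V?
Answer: 1/14 ≈ 0.071429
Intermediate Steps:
V = 14 (V = 8 + (11 - 1*5) = 8 + (11 - 5) = 8 + 6 = 14)
R(F) = 14 (R(F) = 1*14 = 14)
1/R(86) = 1/14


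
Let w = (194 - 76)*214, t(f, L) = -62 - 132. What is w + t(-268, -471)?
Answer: 25058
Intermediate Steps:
t(f, L) = -194
w = 25252 (w = 118*214 = 25252)
w + t(-268, -471) = 25252 - 194 = 25058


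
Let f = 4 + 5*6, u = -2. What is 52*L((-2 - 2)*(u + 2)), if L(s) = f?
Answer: 1768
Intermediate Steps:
f = 34 (f = 4 + 30 = 34)
L(s) = 34
52*L((-2 - 2)*(u + 2)) = 52*34 = 1768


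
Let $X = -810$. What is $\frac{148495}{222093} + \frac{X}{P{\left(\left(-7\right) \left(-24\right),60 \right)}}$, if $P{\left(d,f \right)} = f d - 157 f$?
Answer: $- \frac{2729621}{4886046} \approx -0.55866$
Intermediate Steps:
$P{\left(d,f \right)} = - 157 f + d f$ ($P{\left(d,f \right)} = d f - 157 f = - 157 f + d f$)
$\frac{148495}{222093} + \frac{X}{P{\left(\left(-7\right) \left(-24\right),60 \right)}} = \frac{148495}{222093} - \frac{810}{60 \left(-157 - -168\right)} = 148495 \cdot \frac{1}{222093} - \frac{810}{60 \left(-157 + 168\right)} = \frac{148495}{222093} - \frac{810}{60 \cdot 11} = \frac{148495}{222093} - \frac{810}{660} = \frac{148495}{222093} - \frac{27}{22} = - \frac{2729621}{4886046}$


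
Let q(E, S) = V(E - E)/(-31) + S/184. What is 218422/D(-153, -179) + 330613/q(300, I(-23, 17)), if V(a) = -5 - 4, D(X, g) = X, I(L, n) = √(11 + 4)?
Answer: 159069910062158/139123971 - 58460313112*√15/2727921 ≈ 1.0604e+6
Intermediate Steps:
I(L, n) = √15
V(a) = -9
q(E, S) = 9/31 + S/184 (q(E, S) = -9/(-31) + S/184 = -9*(-1/31) + S*(1/184) = 9/31 + S/184)
218422/D(-153, -179) + 330613/q(300, I(-23, 17)) = 218422/(-153) + 330613/(9/31 + √15/184) = 218422*(-1/153) + 330613/(9/31 + √15/184) = -218422/153 + 330613/(9/31 + √15/184)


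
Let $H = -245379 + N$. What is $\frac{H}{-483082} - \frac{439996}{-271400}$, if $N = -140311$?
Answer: $\frac{39653801709}{16388556850} \approx 2.4196$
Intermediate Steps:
$H = -385690$ ($H = -245379 - 140311 = -385690$)
$\frac{H}{-483082} - \frac{439996}{-271400} = - \frac{385690}{-483082} - \frac{439996}{-271400} = \left(-385690\right) \left(- \frac{1}{483082}\right) - - \frac{109999}{67850} = \frac{192845}{241541} + \frac{109999}{67850} = \frac{39653801709}{16388556850}$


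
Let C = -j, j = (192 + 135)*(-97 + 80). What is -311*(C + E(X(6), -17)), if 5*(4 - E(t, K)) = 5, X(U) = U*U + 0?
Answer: -1729782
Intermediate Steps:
X(U) = U**2 (X(U) = U**2 + 0 = U**2)
E(t, K) = 3 (E(t, K) = 4 - 1/5*5 = 4 - 1 = 3)
j = -5559 (j = 327*(-17) = -5559)
C = 5559 (C = -1*(-5559) = 5559)
-311*(C + E(X(6), -17)) = -311*(5559 + 3) = -311*5562 = -1729782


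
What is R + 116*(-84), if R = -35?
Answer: -9779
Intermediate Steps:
R + 116*(-84) = -35 + 116*(-84) = -35 - 9744 = -9779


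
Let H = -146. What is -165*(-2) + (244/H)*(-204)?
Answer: 48978/73 ≈ 670.93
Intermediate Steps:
-165*(-2) + (244/H)*(-204) = -165*(-2) + (244/(-146))*(-204) = 330 + (244*(-1/146))*(-204) = 330 - 122/73*(-204) = 330 + 24888/73 = 48978/73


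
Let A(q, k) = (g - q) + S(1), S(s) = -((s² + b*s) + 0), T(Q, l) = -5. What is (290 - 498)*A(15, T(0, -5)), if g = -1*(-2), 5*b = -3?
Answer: 13936/5 ≈ 2787.2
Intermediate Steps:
b = -⅗ (b = (⅕)*(-3) = -⅗ ≈ -0.60000)
g = 2
S(s) = -s² + 3*s/5 (S(s) = -((s² - 3*s/5) + 0) = -(s² - 3*s/5) = -s² + 3*s/5)
A(q, k) = 8/5 - q (A(q, k) = (2 - q) + (⅕)*1*(3 - 5*1) = (2 - q) + (⅕)*1*(3 - 5) = (2 - q) + (⅕)*1*(-2) = (2 - q) - ⅖ = 8/5 - q)
(290 - 498)*A(15, T(0, -5)) = (290 - 498)*(8/5 - 1*15) = -208*(8/5 - 15) = -208*(-67/5) = 13936/5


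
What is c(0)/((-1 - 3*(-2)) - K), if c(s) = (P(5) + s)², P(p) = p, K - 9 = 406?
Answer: -5/82 ≈ -0.060976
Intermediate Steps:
K = 415 (K = 9 + 406 = 415)
c(s) = (5 + s)²
c(0)/((-1 - 3*(-2)) - K) = (5 + 0)²/((-1 - 3*(-2)) - 1*415) = 5²/((-1 + 6) - 415) = 25/(5 - 415) = 25/(-410) = 25*(-1/410) = -5/82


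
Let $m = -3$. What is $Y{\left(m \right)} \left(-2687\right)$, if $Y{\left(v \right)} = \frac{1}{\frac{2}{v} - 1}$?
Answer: $\frac{8061}{5} \approx 1612.2$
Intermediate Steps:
$Y{\left(v \right)} = \frac{1}{-1 + \frac{2}{v}}$
$Y{\left(m \right)} \left(-2687\right) = \left(-1\right) \left(-3\right) \frac{1}{-2 - 3} \left(-2687\right) = \left(-1\right) \left(-3\right) \frac{1}{-5} \left(-2687\right) = \left(-1\right) \left(-3\right) \left(- \frac{1}{5}\right) \left(-2687\right) = \left(- \frac{3}{5}\right) \left(-2687\right) = \frac{8061}{5}$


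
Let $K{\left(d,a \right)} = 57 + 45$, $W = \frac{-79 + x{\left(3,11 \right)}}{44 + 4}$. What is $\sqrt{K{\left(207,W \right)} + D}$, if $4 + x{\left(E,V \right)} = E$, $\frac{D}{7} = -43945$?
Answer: $i \sqrt{307513} \approx 554.54 i$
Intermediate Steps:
$D = -307615$ ($D = 7 \left(-43945\right) = -307615$)
$x{\left(E,V \right)} = -4 + E$
$W = - \frac{5}{3}$ ($W = \frac{-79 + \left(-4 + 3\right)}{44 + 4} = \frac{-79 - 1}{48} = \left(-80\right) \frac{1}{48} = - \frac{5}{3} \approx -1.6667$)
$K{\left(d,a \right)} = 102$
$\sqrt{K{\left(207,W \right)} + D} = \sqrt{102 - 307615} = \sqrt{-307513} = i \sqrt{307513}$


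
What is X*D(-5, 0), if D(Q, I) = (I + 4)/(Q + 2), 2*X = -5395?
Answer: 10790/3 ≈ 3596.7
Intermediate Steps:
X = -5395/2 (X = (½)*(-5395) = -5395/2 ≈ -2697.5)
D(Q, I) = (4 + I)/(2 + Q)
X*D(-5, 0) = -5395*(4 + 0)/(2*(2 - 5)) = -5395*4/(2*(-3)) = -(-5395)*4/6 = -5395/2*(-4/3) = 10790/3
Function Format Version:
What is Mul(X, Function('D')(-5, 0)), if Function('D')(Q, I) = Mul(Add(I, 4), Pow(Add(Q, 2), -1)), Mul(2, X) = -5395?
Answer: Rational(10790, 3) ≈ 3596.7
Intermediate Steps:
X = Rational(-5395, 2) (X = Mul(Rational(1, 2), -5395) = Rational(-5395, 2) ≈ -2697.5)
Function('D')(Q, I) = Mul(Pow(Add(2, Q), -1), Add(4, I)) (Function('D')(Q, I) = Mul(Add(4, I), Pow(Add(2, Q), -1)) = Mul(Pow(Add(2, Q), -1), Add(4, I)))
Mul(X, Function('D')(-5, 0)) = Mul(Rational(-5395, 2), Mul(Pow(Add(2, -5), -1), Add(4, 0))) = Mul(Rational(-5395, 2), Mul(Pow(-3, -1), 4)) = Mul(Rational(-5395, 2), Mul(Rational(-1, 3), 4)) = Mul(Rational(-5395, 2), Rational(-4, 3)) = Rational(10790, 3)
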